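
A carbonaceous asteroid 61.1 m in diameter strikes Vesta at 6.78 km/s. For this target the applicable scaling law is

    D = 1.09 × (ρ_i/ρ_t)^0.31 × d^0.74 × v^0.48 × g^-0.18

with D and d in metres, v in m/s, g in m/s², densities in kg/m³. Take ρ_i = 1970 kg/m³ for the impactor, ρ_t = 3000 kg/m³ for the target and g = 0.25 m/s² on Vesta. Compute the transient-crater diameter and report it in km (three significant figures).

In SI units: v = 6780 m/s.
(ρ_i/ρ_t)^0.31 = (1970/3000)^0.31 = 0.8778
d^0.74 = 61.1^0.74 = 20.97
v^0.48 = 6780^0.48 = 69.02
g^-0.18 = 0.25^-0.18 = 1.283
D = 1.09 × 0.8778 × 20.97 × 69.02 × 1.283 = 1777 m
   = 1.777 km

D ≈ 1.78 km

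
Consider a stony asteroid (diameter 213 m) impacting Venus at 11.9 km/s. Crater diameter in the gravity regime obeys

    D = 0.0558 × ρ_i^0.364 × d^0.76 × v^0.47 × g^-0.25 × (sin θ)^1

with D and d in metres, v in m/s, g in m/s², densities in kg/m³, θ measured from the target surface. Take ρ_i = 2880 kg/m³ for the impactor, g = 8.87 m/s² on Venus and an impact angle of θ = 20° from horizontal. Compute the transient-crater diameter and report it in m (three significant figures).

D ≈ 973 m

In SI units: v = 11900 m/s.
ρ_i^0.364 = 2880^0.364 = 18.16
d^0.76 = 213^0.76 = 58.83
v^0.47 = 11900^0.47 = 82.32
g^-0.25 = 8.87^-0.25 = 0.5795
(sin 20°)^1 = 0.3420^1 = 0.3420
D = 0.0558 × 18.16 × 58.83 × 82.32 × 0.5795 × 0.3420 = 972.6 m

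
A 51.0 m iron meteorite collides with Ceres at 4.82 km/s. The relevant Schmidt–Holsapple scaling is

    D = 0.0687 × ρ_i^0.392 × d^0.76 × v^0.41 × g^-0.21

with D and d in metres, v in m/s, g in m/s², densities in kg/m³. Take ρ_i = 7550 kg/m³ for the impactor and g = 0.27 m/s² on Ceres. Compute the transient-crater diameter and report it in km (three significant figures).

In SI units: v = 4820 m/s.
ρ_i^0.392 = 7550^0.392 = 33.12
d^0.76 = 51^0.76 = 19.85
v^0.41 = 4820^0.41 = 32.36
g^-0.21 = 0.27^-0.21 = 1.316
D = 0.0687 × 33.12 × 19.85 × 32.36 × 1.316 = 1923 m
   = 1.923 km

D ≈ 1.92 km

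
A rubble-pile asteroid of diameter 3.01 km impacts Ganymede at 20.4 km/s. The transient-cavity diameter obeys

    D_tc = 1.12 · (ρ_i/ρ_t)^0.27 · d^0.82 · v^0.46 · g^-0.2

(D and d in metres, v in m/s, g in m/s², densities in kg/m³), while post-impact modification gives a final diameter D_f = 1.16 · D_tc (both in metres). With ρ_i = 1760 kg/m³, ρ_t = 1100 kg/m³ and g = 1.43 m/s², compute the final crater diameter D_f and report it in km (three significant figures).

D_f ≈ 93.9 km

In SI: d = 3010 m, v = 20400 m/s.
(ρ_i/ρ_t)^0.27 = (1760/1100)^0.27 = 1.135
d^0.82 = 3010^0.82 = 711.9
v^0.46 = 20400^0.46 = 96.04
g^-0.2 = 1.43^-0.2 = 0.9310
D_tc = 1.12 × 1.135 × 711.9 × 96.04 × 0.9310 = 80920 m
D_f = 1.16 × 80920 = 93867 m
     = 93.87 km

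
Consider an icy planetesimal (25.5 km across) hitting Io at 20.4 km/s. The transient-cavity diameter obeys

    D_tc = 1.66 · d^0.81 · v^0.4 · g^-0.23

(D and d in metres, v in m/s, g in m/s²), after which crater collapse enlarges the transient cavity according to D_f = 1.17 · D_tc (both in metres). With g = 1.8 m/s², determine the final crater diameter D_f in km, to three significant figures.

D_f ≈ 333 km

In SI: d = 25500 m, v = 20400 m/s.
d^0.81 = 25500^0.81 = 3709
v^0.4 = 20400^0.4 = 52.95
g^-0.23 = 1.8^-0.23 = 0.8735
D_tc = 1.66 × 3709 × 52.95 × 0.8735 = 2.848 × 10^5 m
D_f = 1.17 × 2.848 × 10^5 = 3.332 × 10^5 m
     = 333.2 km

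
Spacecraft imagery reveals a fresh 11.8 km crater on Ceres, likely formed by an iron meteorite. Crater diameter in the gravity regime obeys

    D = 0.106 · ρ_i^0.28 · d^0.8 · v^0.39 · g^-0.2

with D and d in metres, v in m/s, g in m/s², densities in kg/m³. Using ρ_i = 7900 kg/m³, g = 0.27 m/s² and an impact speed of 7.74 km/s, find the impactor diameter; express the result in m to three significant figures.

Rearranging for d: d = [D / (0.106 · 7900^0.28 · 7740^0.39 · 0.27^-0.2)]^(1/0.8).
D = 11800 m.
7900^0.28 = 12.34
7740^0.39 = 32.86
0.27^-0.2 = 1.299
Denominator = 0.106 × 12.34 × 32.86 × 1.299 = 55.83
D / 55.83 = 11800 / 55.83 = 211.4
d = 211.4^(1/0.8) = 211.4^1.25 = 806.1 m

d ≈ 806 m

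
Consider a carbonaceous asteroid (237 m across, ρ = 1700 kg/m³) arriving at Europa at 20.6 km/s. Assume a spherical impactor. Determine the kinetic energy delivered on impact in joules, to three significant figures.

E ≈ 2.51 × 10^18 J

v = 20600 m/s.
Mass m = (π/6) ρ d³ = (π/6) × 1700 × (237)³ = 1.185 × 10^10 kg
E = ½ m v² = 0.5 × 1.185 × 10^10 × (20600)² = 2.514 × 10^18 J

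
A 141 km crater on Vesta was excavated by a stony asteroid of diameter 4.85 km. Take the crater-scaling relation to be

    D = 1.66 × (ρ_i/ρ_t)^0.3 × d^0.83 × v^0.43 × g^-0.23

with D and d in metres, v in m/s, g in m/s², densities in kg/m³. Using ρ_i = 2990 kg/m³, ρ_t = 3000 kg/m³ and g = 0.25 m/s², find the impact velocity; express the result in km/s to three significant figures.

Rearranging for v: v = [D / (1.66 · (2990/3000)^0.3 · 4850^0.83 · 0.25^-0.23)]^(1/0.43).
D = 141000 m.
(2990/3000)^0.3 = 0.9990
4850^0.83 = 1146
0.25^-0.23 = 1.376
Denominator = 1.66 × 0.9990 × 1146 × 1.376 = 2615
D / 2615 = 141000 / 2615 = 53.92
v = 53.92^(1/0.43) = 53.92^2.3256 = 10650 m/s

v ≈ 10.7 km/s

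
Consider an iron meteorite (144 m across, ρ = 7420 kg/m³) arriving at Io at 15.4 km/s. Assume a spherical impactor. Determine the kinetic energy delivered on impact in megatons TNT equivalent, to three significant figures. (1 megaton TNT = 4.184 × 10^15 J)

E ≈ 329 Mt TNT

v = 15400 m/s.
Mass m = (π/6) ρ d³ = (π/6) × 7420 × (144)³ = 1.160 × 10^10 kg
E = ½ m v² = 0.5 × 1.160 × 10^10 × (15400)² = 1.376 × 10^18 J
   = 1.376 × 10^18 / 4.184×10^15 = 328.9 Mt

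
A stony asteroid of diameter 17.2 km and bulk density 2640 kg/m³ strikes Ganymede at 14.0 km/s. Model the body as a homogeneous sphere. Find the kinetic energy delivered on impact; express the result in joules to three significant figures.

E ≈ 6.89 × 10^23 J

d = 17200 m; v = 14000 m/s.
Mass m = (π/6) ρ d³ = (π/6) × 2640 × (17200)³ = 7.034 × 10^15 kg
E = ½ m v² = 0.5 × 7.034 × 10^15 × (14000)² = 6.893 × 10^23 J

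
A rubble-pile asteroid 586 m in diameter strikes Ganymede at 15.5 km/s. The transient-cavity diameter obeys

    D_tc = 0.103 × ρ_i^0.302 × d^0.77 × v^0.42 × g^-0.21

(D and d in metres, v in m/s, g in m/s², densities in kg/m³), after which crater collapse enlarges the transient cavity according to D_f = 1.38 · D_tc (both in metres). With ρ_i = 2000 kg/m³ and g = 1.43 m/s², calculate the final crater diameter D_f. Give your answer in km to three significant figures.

D_f ≈ 10.2 km

v = 15500 m/s.
ρ_i^0.302 = 2000^0.302 = 9.929
d^0.77 = 586^0.77 = 135.3
v^0.42 = 15500^0.42 = 57.54
g^-0.21 = 1.43^-0.21 = 0.9276
D_tc = 0.103 × 9.929 × 135.3 × 57.54 × 0.9276 = 7385 m
D_f = 1.38 × 7385 = 10191 m
     = 10.19 km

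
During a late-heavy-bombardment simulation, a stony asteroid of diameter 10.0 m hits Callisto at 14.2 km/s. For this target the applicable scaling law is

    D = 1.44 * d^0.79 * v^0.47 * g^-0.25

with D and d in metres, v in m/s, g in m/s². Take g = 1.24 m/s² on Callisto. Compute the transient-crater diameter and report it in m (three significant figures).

D ≈ 753 m

In SI units: v = 14200 m/s.
d^0.79 = 10^0.79 = 6.166
v^0.47 = 14200^0.47 = 89.45
g^-0.25 = 1.24^-0.25 = 0.9476
D = 1.44 × 6.166 × 89.45 × 0.9476 = 752.6 m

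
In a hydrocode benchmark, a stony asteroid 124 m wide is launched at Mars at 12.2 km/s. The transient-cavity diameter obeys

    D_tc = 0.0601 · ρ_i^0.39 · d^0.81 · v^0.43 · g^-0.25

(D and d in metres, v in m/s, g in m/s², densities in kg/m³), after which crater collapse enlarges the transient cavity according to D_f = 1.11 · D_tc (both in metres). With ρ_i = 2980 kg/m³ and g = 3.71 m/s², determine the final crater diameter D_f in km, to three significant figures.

v = 12200 m/s.
ρ_i^0.39 = 2980^0.39 = 22.64
d^0.81 = 124^0.81 = 49.62
v^0.43 = 12200^0.43 = 57.17
g^-0.25 = 3.71^-0.25 = 0.7205
D_tc = 0.0601 × 22.64 × 49.62 × 57.17 × 0.7205 = 2781 m
D_f = 1.11 × 2781 = 3087 m
     = 3.087 km

D_f ≈ 3.09 km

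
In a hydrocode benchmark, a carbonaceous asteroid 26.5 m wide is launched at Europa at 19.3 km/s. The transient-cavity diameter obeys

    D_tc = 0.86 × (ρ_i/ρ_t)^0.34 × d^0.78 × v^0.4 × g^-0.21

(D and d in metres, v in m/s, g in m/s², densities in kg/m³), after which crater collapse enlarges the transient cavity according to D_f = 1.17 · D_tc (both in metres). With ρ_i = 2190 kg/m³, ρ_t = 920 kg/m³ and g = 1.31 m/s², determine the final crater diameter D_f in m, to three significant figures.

v = 19300 m/s.
(ρ_i/ρ_t)^0.34 = (2190/920)^0.34 = 1.343
d^0.78 = 26.5^0.78 = 12.89
v^0.4 = 19300^0.4 = 51.79
g^-0.21 = 1.31^-0.21 = 0.9449
D_tc = 0.86 × 1.343 × 12.89 × 51.79 × 0.9449 = 728.5 m
D_f = 1.17 × 728.5 = 852.3 m

D_f ≈ 852 m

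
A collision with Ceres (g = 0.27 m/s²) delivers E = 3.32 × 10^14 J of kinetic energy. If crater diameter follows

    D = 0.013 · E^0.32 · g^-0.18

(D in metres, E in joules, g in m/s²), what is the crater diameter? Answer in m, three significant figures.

E^0.32 = (3.32 × 10^14)^0.32 = 4.434 × 10^4
g^-0.18 = 0.27^-0.18 = 1.266
D = 0.013 × 4.434 × 10^4 × 1.266 = 729.7 m

D ≈ 730 m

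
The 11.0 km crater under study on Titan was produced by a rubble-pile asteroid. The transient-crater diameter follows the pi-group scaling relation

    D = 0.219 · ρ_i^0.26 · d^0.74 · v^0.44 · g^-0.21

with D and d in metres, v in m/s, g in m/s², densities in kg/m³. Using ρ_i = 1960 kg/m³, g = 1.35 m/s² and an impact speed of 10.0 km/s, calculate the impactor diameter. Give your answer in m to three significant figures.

d ≈ 715 m

Rearranging for d: d = [D / (0.219 · 1960^0.26 · 10000^0.44 · 1.35^-0.21)]^(1/0.74).
D = 11000 m.
1960^0.26 = 7.178
10000^0.44 = 57.54
1.35^-0.21 = 0.9389
Denominator = 0.219 × 7.178 × 57.54 × 0.9389 = 84.93
D / 84.93 = 11000 / 84.93 = 129.5
d = 129.5^(1/0.74) = 129.5^1.3514 = 715.4 m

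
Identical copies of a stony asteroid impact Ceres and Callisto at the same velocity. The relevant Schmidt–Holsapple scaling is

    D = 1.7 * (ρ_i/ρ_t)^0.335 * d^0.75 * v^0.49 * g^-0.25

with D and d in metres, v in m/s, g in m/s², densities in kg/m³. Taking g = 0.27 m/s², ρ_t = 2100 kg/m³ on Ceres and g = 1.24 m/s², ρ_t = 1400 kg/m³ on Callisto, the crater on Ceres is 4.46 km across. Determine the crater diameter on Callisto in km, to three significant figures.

D ≈ 3.49 km

The impactor-only factors (d, v, ρ_i) cancel in the ratio, leaving D_Callisto/D_Ceres = (g_Callisto/g_Ceres)^-0.25 · (ρ_t,Ceres/ρ_t,Callisto)^0.335.
(1.24/0.27)^-0.25 = 4.593^-0.25 = 0.6831
(2100/1400)^0.335 = 1.500^0.335 = 1.145
Ratio = 0.6831 × 1.145 = 0.7821
D_Callisto = 0.7821 × 4.46 km = 3.49 km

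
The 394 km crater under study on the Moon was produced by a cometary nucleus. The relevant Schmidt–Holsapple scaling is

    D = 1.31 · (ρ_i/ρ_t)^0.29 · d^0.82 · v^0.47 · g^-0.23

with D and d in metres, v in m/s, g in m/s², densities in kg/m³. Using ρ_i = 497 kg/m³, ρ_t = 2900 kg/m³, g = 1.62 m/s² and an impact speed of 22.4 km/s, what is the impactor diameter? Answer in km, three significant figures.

Rearranging for d: d = [D / (1.31 · (497/2900)^0.29 · 22400^0.47 · 1.62^-0.23)]^(1/0.82).
D = 394000 m.
(497/2900)^0.29 = 0.5996
22400^0.47 = 110.8
1.62^-0.23 = 0.8950
Denominator = 1.31 × 0.5996 × 110.8 × 0.8950 = 77.89
D / 77.89 = 394000 / 77.89 = 5058
d = 5058^(1/0.82) = 5058^1.2195 = 32885 m

d ≈ 32.9 km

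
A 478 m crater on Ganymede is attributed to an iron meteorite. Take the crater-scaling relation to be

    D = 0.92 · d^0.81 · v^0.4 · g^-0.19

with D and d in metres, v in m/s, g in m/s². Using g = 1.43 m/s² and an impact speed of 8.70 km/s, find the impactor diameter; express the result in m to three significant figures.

d ≈ 27.8 m

Rearranging for d: d = [D / (0.92 · 8700^0.4 · 1.43^-0.19)]^(1/0.81).
8700^0.4 = 37.65
1.43^-0.19 = 0.9343
Denominator = 0.92 × 37.65 × 0.9343 = 32.36
D / 32.36 = 478 / 32.36 = 14.77
d = 14.77^(1/0.81) = 14.77^1.2346 = 27.78 m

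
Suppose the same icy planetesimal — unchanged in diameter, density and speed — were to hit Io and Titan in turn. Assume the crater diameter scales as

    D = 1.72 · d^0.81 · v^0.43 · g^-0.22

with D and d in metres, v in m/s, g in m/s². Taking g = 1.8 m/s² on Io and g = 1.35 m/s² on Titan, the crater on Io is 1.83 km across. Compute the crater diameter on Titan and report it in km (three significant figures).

D ≈ 1.95 km

All impactor-dependent factors cancel in the ratio, leaving D_Titan/D_Io = (g_Titan/g_Io)^-0.22.
(1.35/1.8)^-0.22 = 0.7500^-0.22 = 1.065
D_Titan = 1.065 × 1.83 km = 1.95 km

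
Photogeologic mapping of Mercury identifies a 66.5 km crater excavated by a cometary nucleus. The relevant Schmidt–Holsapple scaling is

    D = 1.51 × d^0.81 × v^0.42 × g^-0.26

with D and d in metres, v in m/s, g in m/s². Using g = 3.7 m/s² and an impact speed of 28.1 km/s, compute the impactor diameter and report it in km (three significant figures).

d ≈ 4.06 km

Rearranging for d: d = [D / (1.51 · 28100^0.42 · 3.7^-0.26)]^(1/0.81).
D = 66500 m.
28100^0.42 = 73.87
3.7^-0.26 = 0.7117
Denominator = 1.51 × 73.87 × 0.7117 = 79.39
D / 79.39 = 66500 / 79.39 = 837.6
d = 837.6^(1/0.81) = 837.6^1.2346 = 4062 m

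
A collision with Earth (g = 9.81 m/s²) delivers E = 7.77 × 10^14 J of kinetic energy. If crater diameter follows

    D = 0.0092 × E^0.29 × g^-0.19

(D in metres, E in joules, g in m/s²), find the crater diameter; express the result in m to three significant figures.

E^0.29 = (7.77 × 10^14)^0.29 = 2.081 × 10^4
g^-0.19 = 9.81^-0.19 = 0.6480
D = 0.0092 × 2.081 × 10^4 × 0.6480 = 124.1 m

D ≈ 124 m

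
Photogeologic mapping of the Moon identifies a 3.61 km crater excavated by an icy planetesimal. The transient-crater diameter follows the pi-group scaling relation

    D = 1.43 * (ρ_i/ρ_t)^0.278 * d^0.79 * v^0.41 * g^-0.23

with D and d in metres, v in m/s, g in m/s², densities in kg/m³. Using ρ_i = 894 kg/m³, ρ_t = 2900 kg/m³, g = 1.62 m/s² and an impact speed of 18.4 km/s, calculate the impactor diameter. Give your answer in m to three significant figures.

d ≈ 216 m

Rearranging for d: d = [D / (1.43 · (894/2900)^0.278 · 18400^0.41 · 1.62^-0.23)]^(1/0.79).
D = 3610 m.
(894/2900)^0.278 = 0.7210
18400^0.41 = 56.05
1.62^-0.23 = 0.8950
Denominator = 1.43 × 0.7210 × 56.05 × 0.8950 = 51.72
D / 51.72 = 3610 / 51.72 = 69.80
d = 69.80^(1/0.79) = 69.80^1.2658 = 215.8 m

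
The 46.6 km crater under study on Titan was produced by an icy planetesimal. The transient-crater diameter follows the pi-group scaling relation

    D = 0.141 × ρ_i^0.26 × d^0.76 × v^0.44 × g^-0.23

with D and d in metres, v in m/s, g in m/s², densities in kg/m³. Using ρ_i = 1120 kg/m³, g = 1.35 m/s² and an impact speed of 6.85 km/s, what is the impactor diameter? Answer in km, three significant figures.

d ≈ 10.9 km

Rearranging for d: d = [D / (0.141 · 1120^0.26 · 6850^0.44 · 1.35^-0.23)]^(1/0.76).
D = 46600 m.
1120^0.26 = 6.206
6850^0.44 = 48.72
1.35^-0.23 = 0.9333
Denominator = 0.141 × 6.206 × 48.72 × 0.9333 = 39.79
D / 39.79 = 46600 / 39.79 = 1171
d = 1171^(1/0.76) = 1171^1.3158 = 10905 m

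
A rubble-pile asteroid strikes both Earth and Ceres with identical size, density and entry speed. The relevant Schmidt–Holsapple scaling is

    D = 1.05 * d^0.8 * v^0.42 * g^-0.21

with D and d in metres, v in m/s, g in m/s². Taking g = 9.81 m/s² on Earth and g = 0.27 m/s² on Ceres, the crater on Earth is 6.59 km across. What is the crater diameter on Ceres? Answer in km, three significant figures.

All impactor-dependent factors cancel in the ratio, leaving D_Ceres/D_Earth = (g_Ceres/g_Earth)^-0.21.
(0.27/9.81)^-0.21 = 0.02752^-0.21 = 2.127
D_Ceres = 2.127 × 6.59 km = 14.0 km

D ≈ 14.0 km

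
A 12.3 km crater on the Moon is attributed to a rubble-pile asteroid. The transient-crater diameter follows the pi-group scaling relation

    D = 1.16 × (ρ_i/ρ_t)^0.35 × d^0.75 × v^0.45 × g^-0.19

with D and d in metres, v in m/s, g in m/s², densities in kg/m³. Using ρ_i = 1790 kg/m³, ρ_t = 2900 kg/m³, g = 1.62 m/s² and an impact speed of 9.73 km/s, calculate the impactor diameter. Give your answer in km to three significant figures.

Rearranging for d: d = [D / (1.16 · (1790/2900)^0.35 · 9730^0.45 · 1.62^-0.19)]^(1/0.75).
D = 12300 m.
(1790/2900)^0.35 = 0.8446
9730^0.45 = 62.32
1.62^-0.19 = 0.9124
Denominator = 1.16 × 0.8446 × 62.32 × 0.9124 = 55.71
D / 55.71 = 12300 / 55.71 = 220.8
d = 220.8^(1/0.75) = 220.8^1.3333 = 1334 m

d ≈ 1.33 km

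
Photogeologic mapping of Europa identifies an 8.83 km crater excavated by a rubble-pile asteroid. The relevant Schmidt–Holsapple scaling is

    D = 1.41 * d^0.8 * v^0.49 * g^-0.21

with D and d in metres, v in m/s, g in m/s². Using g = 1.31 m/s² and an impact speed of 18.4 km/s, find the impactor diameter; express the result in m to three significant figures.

d ≈ 146 m

Rearranging for d: d = [D / (1.41 · 18400^0.49 · 1.31^-0.21)]^(1/0.8).
D = 8830 m.
18400^0.49 = 123.0
1.31^-0.21 = 0.9449
Denominator = 1.41 × 123.0 × 0.9449 = 163.9
D / 163.9 = 8830 / 163.9 = 53.87
d = 53.87^(1/0.8) = 53.87^1.25 = 145.9 m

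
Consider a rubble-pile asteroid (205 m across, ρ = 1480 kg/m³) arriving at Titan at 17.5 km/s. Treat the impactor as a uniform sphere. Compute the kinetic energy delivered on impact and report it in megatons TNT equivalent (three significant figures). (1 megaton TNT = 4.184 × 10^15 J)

E ≈ 244 Mt TNT

v = 17500 m/s.
Mass m = (π/6) ρ d³ = (π/6) × 1480 × (205)³ = 6.676 × 10^9 kg
E = ½ m v² = 0.5 × 6.676 × 10^9 × (17500)² = 1.022 × 10^18 J
   = 1.022 × 10^18 / 4.184×10^15 = 244.3 Mt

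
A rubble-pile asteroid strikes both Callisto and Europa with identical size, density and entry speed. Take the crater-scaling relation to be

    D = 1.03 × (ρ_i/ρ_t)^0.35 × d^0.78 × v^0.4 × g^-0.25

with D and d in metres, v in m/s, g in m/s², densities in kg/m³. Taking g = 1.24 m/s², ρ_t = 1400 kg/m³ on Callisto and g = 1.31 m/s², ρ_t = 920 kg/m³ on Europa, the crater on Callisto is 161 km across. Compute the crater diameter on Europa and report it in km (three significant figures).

D ≈ 184 km

The impactor-only factors (d, v, ρ_i) cancel in the ratio, leaving D_Europa/D_Callisto = (g_Europa/g_Callisto)^-0.25 · (ρ_t,Callisto/ρ_t,Europa)^0.35.
(1.31/1.24)^-0.25 = 1.056^-0.25 = 0.9865
(1400/920)^0.35 = 1.522^0.35 = 1.158
Ratio = 0.9865 × 1.158 = 1.142
D_Europa = 1.142 × 161 km = 184 km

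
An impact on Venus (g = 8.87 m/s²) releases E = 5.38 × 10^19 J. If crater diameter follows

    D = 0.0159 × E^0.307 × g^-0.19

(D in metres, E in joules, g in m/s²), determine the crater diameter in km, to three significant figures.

E^0.307 = (5.38 × 10^19)^0.307 = 1.141 × 10^6
g^-0.19 = 8.87^-0.19 = 0.6605
D = 0.0159 × 1.141 × 10^6 × 0.6605 = 11983 m
   = 11.98 km

D ≈ 12.0 km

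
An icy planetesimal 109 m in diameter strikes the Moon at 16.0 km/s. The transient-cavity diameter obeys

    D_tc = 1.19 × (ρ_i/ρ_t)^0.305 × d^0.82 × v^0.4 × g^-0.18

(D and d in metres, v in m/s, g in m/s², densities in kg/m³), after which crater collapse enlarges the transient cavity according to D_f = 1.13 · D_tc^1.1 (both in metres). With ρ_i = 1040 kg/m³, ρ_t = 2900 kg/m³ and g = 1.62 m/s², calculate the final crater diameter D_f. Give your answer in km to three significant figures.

v = 16000 m/s.
(ρ_i/ρ_t)^0.305 = (1040/2900)^0.305 = 0.7314
d^0.82 = 109^0.82 = 46.85
v^0.4 = 16000^0.4 = 48.04
g^-0.18 = 1.62^-0.18 = 0.9168
D_tc = 1.19 × 0.7314 × 46.85 × 48.04 × 0.9168 = 1796 m
D_f = 1.13 × (1796)^1.1 = 4294 m
     = 4.294 km

D_f ≈ 4.29 km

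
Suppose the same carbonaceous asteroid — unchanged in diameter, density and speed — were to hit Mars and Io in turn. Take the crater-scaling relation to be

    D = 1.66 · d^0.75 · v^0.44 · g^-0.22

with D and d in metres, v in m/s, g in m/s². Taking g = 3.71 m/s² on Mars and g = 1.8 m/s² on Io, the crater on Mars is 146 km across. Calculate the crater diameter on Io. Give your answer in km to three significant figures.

D ≈ 171 km

All impactor-dependent factors cancel in the ratio, leaving D_Io/D_Mars = (g_Io/g_Mars)^-0.22.
(1.8/3.71)^-0.22 = 0.4852^-0.22 = 1.172
D_Io = 1.172 × 146 km = 171 km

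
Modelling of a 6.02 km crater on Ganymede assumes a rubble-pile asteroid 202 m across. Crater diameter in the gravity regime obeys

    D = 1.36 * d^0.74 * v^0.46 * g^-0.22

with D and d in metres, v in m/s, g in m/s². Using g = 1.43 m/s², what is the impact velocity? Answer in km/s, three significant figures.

v ≈ 19.6 km/s

Rearranging for v: v = [D / (1.36 · 202^0.74 · 1.43^-0.22)]^(1/0.46).
D = 6020 m.
202^0.74 = 50.81
1.43^-0.22 = 0.9243
Denominator = 1.36 × 50.81 × 0.9243 = 63.87
D / 63.87 = 6020 / 63.87 = 94.25
v = 94.25^(1/0.46) = 94.25^2.1739 = 19583 m/s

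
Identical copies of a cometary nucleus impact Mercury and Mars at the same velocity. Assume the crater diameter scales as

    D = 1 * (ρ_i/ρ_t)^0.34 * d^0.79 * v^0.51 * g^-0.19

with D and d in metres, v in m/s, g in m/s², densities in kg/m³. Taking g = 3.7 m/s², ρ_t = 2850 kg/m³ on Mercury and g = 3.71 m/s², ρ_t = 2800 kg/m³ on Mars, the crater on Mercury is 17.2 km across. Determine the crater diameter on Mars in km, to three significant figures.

D ≈ 17.3 km

The impactor-only factors (d, v, ρ_i) cancel in the ratio, leaving D_Mars/D_Mercury = (g_Mars/g_Mercury)^-0.19 · (ρ_t,Mercury/ρ_t,Mars)^0.34.
(3.71/3.7)^-0.19 = 1.003^-0.19 = 0.9994
(2850/2800)^0.34 = 1.018^0.34 = 1.006
Ratio = 0.9994 × 1.006 = 1.005
D_Mars = 1.005 × 17.2 km = 17.3 km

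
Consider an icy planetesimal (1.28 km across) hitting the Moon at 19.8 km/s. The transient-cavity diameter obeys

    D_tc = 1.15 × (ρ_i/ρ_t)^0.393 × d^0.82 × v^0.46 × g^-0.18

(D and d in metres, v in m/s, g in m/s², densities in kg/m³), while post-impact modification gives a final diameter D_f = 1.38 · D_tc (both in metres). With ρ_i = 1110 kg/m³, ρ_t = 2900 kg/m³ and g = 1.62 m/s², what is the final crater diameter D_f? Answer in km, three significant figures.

In SI: d = 1280 m, v = 19800 m/s.
(ρ_i/ρ_t)^0.393 = (1110/2900)^0.393 = 0.6856
d^0.82 = 1280^0.82 = 353.1
v^0.46 = 19800^0.46 = 94.73
g^-0.18 = 1.62^-0.18 = 0.9168
D_tc = 1.15 × 0.6856 × 353.1 × 94.73 × 0.9168 = 24180 m
D_f = 1.38 × 24180 = 33368 m
     = 33.37 km

D_f ≈ 33.4 km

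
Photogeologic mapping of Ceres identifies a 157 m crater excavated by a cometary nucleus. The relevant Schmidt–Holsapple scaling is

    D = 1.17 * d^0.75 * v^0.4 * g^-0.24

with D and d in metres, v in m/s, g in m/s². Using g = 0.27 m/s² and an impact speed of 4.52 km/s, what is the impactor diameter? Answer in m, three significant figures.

d ≈ 5.08 m

Rearranging for d: d = [D / (1.17 · 4520^0.4 · 0.27^-0.24)]^(1/0.75).
4520^0.4 = 28.98
0.27^-0.24 = 1.369
Denominator = 1.17 × 28.98 × 1.369 = 46.42
D / 46.42 = 157 / 46.42 = 3.382
d = 3.382^(1/0.75) = 3.382^1.3333 = 5.076 m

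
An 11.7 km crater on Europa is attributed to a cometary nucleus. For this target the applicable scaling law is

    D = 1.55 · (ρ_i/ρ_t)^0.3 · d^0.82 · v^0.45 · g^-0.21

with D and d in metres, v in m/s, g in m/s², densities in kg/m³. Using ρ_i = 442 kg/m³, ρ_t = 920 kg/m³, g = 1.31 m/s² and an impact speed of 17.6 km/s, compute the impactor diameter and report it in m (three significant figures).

d ≈ 351 m

Rearranging for d: d = [D / (1.55 · (442/920)^0.3 · 17600^0.45 · 1.31^-0.21)]^(1/0.82).
D = 11700 m.
(442/920)^0.3 = 0.8026
17600^0.45 = 81.37
1.31^-0.21 = 0.9449
Denominator = 1.55 × 0.8026 × 81.37 × 0.9449 = 95.65
D / 95.65 = 11700 / 95.65 = 122.3
d = 122.3^(1/0.82) = 122.3^1.2195 = 351.3 m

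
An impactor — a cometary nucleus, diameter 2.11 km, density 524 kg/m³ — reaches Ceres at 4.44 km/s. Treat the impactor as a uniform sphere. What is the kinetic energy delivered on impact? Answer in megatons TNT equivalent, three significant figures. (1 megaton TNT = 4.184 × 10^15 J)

d = 2110 m; v = 4440 m/s.
Mass m = (π/6) ρ d³ = (π/6) × 524 × (2110)³ = 2.577 × 10^12 kg
E = ½ m v² = 0.5 × 2.577 × 10^12 × (4440)² = 2.540 × 10^19 J
   = 2.540 × 10^19 / 4.184×10^15 = 6071 Mt

E ≈ 6070 Mt TNT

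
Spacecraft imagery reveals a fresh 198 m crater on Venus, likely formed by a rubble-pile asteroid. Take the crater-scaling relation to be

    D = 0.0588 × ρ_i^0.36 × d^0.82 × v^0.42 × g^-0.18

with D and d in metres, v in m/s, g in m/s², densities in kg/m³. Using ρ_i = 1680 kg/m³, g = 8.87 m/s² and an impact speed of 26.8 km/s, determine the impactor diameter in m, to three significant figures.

Rearranging for d: d = [D / (0.0588 · 1680^0.36 · 26800^0.42 · 8.87^-0.18)]^(1/0.82).
1680^0.36 = 14.49
26800^0.42 = 72.41
8.87^-0.18 = 0.6751
Denominator = 0.0588 × 14.49 × 72.41 × 0.6751 = 41.65
D / 41.65 = 198 / 41.65 = 4.754
d = 4.754^(1/0.82) = 4.754^1.2195 = 6.694 m

d ≈ 6.69 m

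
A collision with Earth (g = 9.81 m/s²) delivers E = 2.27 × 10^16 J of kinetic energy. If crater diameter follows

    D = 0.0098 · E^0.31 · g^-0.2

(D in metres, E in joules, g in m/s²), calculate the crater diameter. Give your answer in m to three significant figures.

D ≈ 730 m

E^0.31 = (2.27 × 10^16)^0.31 = 1.176 × 10^5
g^-0.2 = 9.81^-0.2 = 0.6334
D = 0.0098 × 1.176 × 10^5 × 0.6334 = 730.0 m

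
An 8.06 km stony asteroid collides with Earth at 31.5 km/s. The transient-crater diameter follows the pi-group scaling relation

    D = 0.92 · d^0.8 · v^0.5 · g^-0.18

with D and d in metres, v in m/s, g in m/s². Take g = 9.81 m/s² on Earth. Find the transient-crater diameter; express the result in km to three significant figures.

In SI units: d = 8060 m, v = 31500 m/s.
d^0.8 = 8060^0.8 = 1334
v^0.5 = 31500^0.5 = 177.5
g^-0.18 = 9.81^-0.18 = 0.6630
D = 0.92 × 1334 × 177.5 × 0.6630 = 1.444 × 10^5 m
   = 144.4 km

D ≈ 144 km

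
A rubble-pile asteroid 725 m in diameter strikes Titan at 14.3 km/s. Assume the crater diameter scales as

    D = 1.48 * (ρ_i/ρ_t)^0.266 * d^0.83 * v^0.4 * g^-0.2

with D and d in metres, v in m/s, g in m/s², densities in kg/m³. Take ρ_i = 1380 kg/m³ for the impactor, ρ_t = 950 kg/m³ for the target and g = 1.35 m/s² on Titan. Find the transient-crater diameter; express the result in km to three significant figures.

In SI units: v = 14300 m/s.
(ρ_i/ρ_t)^0.266 = (1380/950)^0.266 = 1.104
d^0.83 = 725^0.83 = 236.6
v^0.4 = 14300^0.4 = 45.93
g^-0.2 = 1.35^-0.2 = 0.9417
D = 1.48 × 1.104 × 236.6 × 45.93 × 0.9417 = 16721 m
   = 16.72 km

D ≈ 16.7 km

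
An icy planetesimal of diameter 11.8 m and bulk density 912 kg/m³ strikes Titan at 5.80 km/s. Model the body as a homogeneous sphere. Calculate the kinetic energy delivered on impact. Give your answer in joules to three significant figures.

E ≈ 1.32 × 10^13 J

v = 5800 m/s.
Mass m = (π/6) ρ d³ = (π/6) × 912 × (11.8)³ = 7.846 × 10^5 kg
E = ½ m v² = 0.5 × 7.846 × 10^5 × (5800)² = 1.320 × 10^13 J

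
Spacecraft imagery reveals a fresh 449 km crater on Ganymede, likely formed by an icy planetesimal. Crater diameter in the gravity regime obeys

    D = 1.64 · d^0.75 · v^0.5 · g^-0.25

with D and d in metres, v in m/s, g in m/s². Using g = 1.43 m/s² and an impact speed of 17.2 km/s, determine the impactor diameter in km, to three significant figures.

Rearranging for d: d = [D / (1.64 · 17200^0.5 · 1.43^-0.25)]^(1/0.75).
D = 449000 m.
17200^0.5 = 131.1
1.43^-0.25 = 0.9145
Denominator = 1.64 × 131.1 × 0.9145 = 196.6
D / 196.6 = 449000 / 196.6 = 2284
d = 2284^(1/0.75) = 2284^1.3333 = 30071 m

d ≈ 30.1 km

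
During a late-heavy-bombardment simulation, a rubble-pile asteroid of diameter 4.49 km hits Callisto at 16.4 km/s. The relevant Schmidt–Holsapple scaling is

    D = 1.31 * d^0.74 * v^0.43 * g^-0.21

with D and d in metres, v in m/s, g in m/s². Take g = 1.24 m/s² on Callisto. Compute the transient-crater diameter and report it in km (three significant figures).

In SI units: d = 4490 m, v = 16400 m/s.
d^0.74 = 4490^0.74 = 504.3
v^0.43 = 16400^0.43 = 64.92
g^-0.21 = 1.24^-0.21 = 0.9558
D = 1.31 × 504.3 × 64.92 × 0.9558 = 40993 m
   = 40.99 km

D ≈ 41.0 km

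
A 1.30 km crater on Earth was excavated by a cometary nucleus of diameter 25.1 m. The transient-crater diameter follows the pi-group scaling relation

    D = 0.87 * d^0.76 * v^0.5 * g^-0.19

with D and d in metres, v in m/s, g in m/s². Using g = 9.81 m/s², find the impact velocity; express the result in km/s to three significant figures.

v ≈ 39.6 km/s

Rearranging for v: v = [D / (0.87 · 25.1^0.76 · 9.81^-0.19)]^(1/0.5).
D = 1300 m.
25.1^0.76 = 11.58
9.81^-0.19 = 0.6480
Denominator = 0.87 × 11.58 × 0.6480 = 6.528
D / 6.528 = 1300 / 6.528 = 199.1
v = 199.1^(1/0.5) = 199.1^2 = 39641 m/s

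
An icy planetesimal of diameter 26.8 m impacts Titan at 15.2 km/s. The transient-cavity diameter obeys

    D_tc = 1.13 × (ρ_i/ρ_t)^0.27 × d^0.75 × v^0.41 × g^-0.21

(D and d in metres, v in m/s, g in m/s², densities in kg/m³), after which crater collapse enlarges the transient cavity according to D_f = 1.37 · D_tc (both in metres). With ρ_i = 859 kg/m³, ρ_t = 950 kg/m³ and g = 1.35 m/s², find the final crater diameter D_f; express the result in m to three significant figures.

D_f ≈ 864 m

v = 15200 m/s.
(ρ_i/ρ_t)^0.27 = (859/950)^0.27 = 0.9732
d^0.75 = 26.8^0.75 = 11.78
v^0.41 = 15200^0.41 = 51.83
g^-0.21 = 1.35^-0.21 = 0.9389
D_tc = 1.13 × 0.9732 × 11.78 × 51.83 × 0.9389 = 630.4 m
D_f = 1.37 × 630.4 = 863.6 m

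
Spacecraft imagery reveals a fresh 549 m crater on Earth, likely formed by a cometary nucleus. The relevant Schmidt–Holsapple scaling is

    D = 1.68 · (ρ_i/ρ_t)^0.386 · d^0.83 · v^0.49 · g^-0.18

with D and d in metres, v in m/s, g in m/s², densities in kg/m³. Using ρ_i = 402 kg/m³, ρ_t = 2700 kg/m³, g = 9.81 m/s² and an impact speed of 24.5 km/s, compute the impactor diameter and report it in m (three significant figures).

Rearranging for d: d = [D / (1.68 · (402/2700)^0.386 · 24500^0.49 · 9.81^-0.18)]^(1/0.83).
(402/2700)^0.386 = 0.4794
24500^0.49 = 141.5
9.81^-0.18 = 0.6630
Denominator = 1.68 × 0.4794 × 141.5 × 0.6630 = 75.56
D / 75.56 = 549 / 75.56 = 7.266
d = 7.266^(1/0.83) = 7.266^1.2048 = 10.91 m

d ≈ 10.9 m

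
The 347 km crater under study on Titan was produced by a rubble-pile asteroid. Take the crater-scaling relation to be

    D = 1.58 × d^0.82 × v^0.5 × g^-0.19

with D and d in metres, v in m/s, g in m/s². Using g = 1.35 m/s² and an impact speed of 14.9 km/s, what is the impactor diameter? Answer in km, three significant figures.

Rearranging for d: d = [D / (1.58 · 14900^0.5 · 1.35^-0.19)]^(1/0.82).
D = 347000 m.
14900^0.5 = 122.1
1.35^-0.19 = 0.9446
Denominator = 1.58 × 122.1 × 0.9446 = 182.2
D / 182.2 = 347000 / 182.2 = 1905
d = 1905^(1/0.82) = 1905^1.2195 = 9996 m

d ≈ 10.0 km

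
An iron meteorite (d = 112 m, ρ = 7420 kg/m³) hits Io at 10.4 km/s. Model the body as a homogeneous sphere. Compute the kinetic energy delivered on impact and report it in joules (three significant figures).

v = 10400 m/s.
Mass m = (π/6) ρ d³ = (π/6) × 7420 × (112)³ = 5.458 × 10^9 kg
E = ½ m v² = 0.5 × 5.458 × 10^9 × (10400)² = 2.952 × 10^17 J

E ≈ 2.95 × 10^17 J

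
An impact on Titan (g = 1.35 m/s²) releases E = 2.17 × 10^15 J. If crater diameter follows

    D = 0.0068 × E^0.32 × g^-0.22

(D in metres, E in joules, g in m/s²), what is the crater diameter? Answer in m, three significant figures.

D ≈ 515 m

E^0.32 = (2.17 × 10^15)^0.32 = 8.085 × 10^4
g^-0.22 = 1.35^-0.22 = 0.9361
D = 0.0068 × 8.085 × 10^4 × 0.9361 = 514.6 m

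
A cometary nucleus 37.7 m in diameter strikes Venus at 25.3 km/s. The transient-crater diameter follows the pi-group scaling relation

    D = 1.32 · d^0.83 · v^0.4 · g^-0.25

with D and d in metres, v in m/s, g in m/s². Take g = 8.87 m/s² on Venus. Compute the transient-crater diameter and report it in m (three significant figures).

In SI units: v = 25300 m/s.
d^0.83 = 37.7^0.83 = 20.34
v^0.4 = 25300^0.4 = 57.71
g^-0.25 = 8.87^-0.25 = 0.5795
D = 1.32 × 20.34 × 57.71 × 0.5795 = 897.9 m

D ≈ 898 m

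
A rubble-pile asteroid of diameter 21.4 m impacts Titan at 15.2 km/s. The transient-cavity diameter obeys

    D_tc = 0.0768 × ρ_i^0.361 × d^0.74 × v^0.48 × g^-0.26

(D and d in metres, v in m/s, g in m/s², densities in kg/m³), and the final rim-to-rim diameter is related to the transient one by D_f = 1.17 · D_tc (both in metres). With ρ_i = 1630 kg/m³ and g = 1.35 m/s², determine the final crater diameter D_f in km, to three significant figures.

v = 15200 m/s.
ρ_i^0.361 = 1630^0.361 = 14.44
d^0.74 = 21.4^0.74 = 9.650
v^0.48 = 15200^0.48 = 101.7
g^-0.26 = 1.35^-0.26 = 0.9249
D_tc = 0.0768 × 14.44 × 9.650 × 101.7 × 0.9249 = 1007 m
D_f = 1.17 × 1007 = 1178 m
     = 1.178 km

D_f ≈ 1.18 km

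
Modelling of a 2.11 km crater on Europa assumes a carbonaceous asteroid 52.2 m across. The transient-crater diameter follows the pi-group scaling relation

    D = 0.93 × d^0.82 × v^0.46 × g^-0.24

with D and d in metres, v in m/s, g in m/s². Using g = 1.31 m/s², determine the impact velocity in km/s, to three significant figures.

v ≈ 19.7 km/s

Rearranging for v: v = [D / (0.93 · 52.2^0.82 · 1.31^-0.24)]^(1/0.46).
D = 2110 m.
52.2^0.82 = 25.61
1.31^-0.24 = 0.9372
Denominator = 0.93 × 25.61 × 0.9372 = 22.32
D / 22.32 = 2110 / 22.32 = 94.53
v = 94.53^(1/0.46) = 94.53^2.1739 = 19710 m/s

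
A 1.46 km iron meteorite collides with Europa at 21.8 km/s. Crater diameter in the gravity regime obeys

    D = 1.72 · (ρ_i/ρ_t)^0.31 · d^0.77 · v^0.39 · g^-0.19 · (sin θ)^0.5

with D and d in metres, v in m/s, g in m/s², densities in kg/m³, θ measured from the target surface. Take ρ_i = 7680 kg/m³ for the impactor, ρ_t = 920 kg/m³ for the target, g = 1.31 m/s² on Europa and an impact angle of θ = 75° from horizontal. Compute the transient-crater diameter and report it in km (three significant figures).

D ≈ 41.7 km

In SI units: d = 1460 m, v = 21800 m/s.
(ρ_i/ρ_t)^0.31 = (7680/920)^0.31 = 1.931
d^0.77 = 1460^0.77 = 273.2
v^0.39 = 21800^0.39 = 49.20
g^-0.19 = 1.31^-0.19 = 0.9500
(sin 75°)^0.5 = 0.9659^0.5 = 0.9828
D = 1.72 × 1.931 × 273.2 × 49.20 × 0.9500 × 0.9828 = 41682 m
   = 41.68 km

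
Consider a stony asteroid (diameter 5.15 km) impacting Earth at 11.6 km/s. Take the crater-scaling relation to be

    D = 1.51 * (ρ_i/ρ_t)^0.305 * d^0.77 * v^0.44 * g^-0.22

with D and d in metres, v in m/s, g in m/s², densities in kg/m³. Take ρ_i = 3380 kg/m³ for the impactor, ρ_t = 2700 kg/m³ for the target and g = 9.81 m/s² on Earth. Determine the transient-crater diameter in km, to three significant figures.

D ≈ 43.4 km

In SI units: d = 5150 m, v = 11600 m/s.
(ρ_i/ρ_t)^0.305 = (3380/2700)^0.305 = 1.071
d^0.77 = 5150^0.77 = 721.3
v^0.44 = 11600^0.44 = 61.43
g^-0.22 = 9.81^-0.22 = 0.6051
D = 1.51 × 1.071 × 721.3 × 61.43 × 0.6051 = 43360 m
   = 43.36 km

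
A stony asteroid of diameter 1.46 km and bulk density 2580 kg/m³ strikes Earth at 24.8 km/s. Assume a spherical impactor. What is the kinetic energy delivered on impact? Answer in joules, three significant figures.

E ≈ 1.29 × 10^21 J

d = 1460 m; v = 24800 m/s.
Mass m = (π/6) ρ d³ = (π/6) × 2580 × (1460)³ = 4.204 × 10^12 kg
E = ½ m v² = 0.5 × 4.204 × 10^12 × (24800)² = 1.293 × 10^21 J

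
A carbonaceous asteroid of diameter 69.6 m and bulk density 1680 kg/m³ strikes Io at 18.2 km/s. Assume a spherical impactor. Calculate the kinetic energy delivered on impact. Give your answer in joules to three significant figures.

v = 18200 m/s.
Mass m = (π/6) ρ d³ = (π/6) × 1680 × (69.6)³ = 2.966 × 10^8 kg
E = ½ m v² = 0.5 × 2.966 × 10^8 × (18200)² = 4.912 × 10^16 J

E ≈ 4.91 × 10^16 J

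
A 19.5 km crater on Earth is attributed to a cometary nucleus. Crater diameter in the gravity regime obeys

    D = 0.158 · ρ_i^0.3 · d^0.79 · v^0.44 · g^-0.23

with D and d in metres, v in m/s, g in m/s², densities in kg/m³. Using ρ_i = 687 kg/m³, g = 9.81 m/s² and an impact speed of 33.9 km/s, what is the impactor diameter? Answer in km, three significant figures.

d ≈ 1.36 km

Rearranging for d: d = [D / (0.158 · 687^0.3 · 33900^0.44 · 9.81^-0.23)]^(1/0.79).
D = 19500 m.
687^0.3 = 7.097
33900^0.44 = 98.47
9.81^-0.23 = 0.5914
Denominator = 0.158 × 7.097 × 98.47 × 0.5914 = 65.30
D / 65.30 = 19500 / 65.30 = 298.6
d = 298.6^(1/0.79) = 298.6^1.2658 = 1358 m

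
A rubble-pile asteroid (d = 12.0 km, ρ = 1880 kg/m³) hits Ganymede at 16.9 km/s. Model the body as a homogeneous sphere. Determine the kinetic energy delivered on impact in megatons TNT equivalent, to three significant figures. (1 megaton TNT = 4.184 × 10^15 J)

E ≈ 5.81 × 10^7 Mt TNT

d = 12000 m; v = 16900 m/s.
Mass m = (π/6) ρ d³ = (π/6) × 1880 × (12000)³ = 1.701 × 10^15 kg
E = ½ m v² = 0.5 × 1.701 × 10^15 × (16900)² = 2.429 × 10^23 J
   = 2.429 × 10^23 / 4.184×10^15 = 5.805 × 10^7 Mt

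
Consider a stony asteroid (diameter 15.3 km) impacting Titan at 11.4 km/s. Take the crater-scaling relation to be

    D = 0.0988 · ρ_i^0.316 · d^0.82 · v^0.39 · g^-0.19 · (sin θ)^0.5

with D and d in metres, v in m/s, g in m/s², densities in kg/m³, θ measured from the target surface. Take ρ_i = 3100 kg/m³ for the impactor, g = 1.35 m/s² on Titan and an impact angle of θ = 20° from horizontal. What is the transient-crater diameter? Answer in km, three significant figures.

D ≈ 71.4 km

In SI units: d = 15300 m, v = 11400 m/s.
ρ_i^0.316 = 3100^0.316 = 12.68
d^0.82 = 15300^0.82 = 2701
v^0.39 = 11400^0.39 = 38.21
g^-0.19 = 1.35^-0.19 = 0.9446
(sin 20°)^0.5 = 0.3420^0.5 = 0.5848
D = 0.0988 × 12.68 × 2701 × 38.21 × 0.9446 × 0.5848 = 71422 m
   = 71.42 km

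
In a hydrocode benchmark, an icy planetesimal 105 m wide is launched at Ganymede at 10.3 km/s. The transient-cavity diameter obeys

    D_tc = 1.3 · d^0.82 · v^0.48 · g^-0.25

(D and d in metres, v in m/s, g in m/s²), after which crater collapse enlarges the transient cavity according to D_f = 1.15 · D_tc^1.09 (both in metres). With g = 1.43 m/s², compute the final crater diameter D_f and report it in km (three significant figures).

D_f ≈ 11.2 km

v = 10300 m/s.
d^0.82 = 105^0.82 = 45.43
v^0.48 = 10300^0.48 = 84.36
g^-0.25 = 1.43^-0.25 = 0.9145
D_tc = 1.3 × 45.43 × 84.36 × 0.9145 = 4556 m
D_f = 1.15 × (4556)^1.09 = 11183 m
     = 11.18 km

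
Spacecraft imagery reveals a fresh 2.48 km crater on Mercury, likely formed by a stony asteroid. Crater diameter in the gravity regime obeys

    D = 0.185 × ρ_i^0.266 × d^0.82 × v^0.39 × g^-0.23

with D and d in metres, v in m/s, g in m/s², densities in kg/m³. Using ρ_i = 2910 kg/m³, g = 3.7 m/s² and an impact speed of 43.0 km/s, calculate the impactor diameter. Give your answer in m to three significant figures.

Rearranging for d: d = [D / (0.185 · 2910^0.266 · 43000^0.39 · 3.7^-0.23)]^(1/0.82).
D = 2480 m.
2910^0.266 = 8.344
43000^0.39 = 64.13
3.7^-0.23 = 0.7401
Denominator = 0.185 × 8.344 × 64.13 × 0.7401 = 73.27
D / 73.27 = 2480 / 73.27 = 33.85
d = 33.85^(1/0.82) = 33.85^1.2195 = 73.33 m

d ≈ 73.3 m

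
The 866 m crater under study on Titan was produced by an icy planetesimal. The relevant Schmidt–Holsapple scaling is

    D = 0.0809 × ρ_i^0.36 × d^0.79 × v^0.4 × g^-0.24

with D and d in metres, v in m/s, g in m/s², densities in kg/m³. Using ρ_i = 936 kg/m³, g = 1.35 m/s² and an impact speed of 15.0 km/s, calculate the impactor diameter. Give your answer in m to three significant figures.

Rearranging for d: d = [D / (0.0809 · 936^0.36 · 15000^0.4 · 1.35^-0.24)]^(1/0.79).
936^0.36 = 11.74
15000^0.4 = 46.82
1.35^-0.24 = 0.9305
Denominator = 0.0809 × 11.74 × 46.82 × 0.9305 = 41.38
D / 41.38 = 866 / 41.38 = 20.93
d = 20.93^(1/0.79) = 20.93^1.2658 = 46.97 m

d ≈ 47.0 m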